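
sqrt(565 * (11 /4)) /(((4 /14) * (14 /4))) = sqrt(6215) /2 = 39.42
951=951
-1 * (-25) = 25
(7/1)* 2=14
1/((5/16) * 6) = 8/15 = 0.53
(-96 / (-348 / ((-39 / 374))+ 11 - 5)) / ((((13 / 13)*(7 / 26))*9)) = -5408 / 456351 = -0.01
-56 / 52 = -1.08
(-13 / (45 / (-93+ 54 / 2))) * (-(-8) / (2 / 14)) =16016 / 15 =1067.73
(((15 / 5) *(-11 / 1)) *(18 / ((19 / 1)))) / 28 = -297 / 266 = -1.12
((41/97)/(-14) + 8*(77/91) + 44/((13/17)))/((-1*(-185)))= 226951/653198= 0.35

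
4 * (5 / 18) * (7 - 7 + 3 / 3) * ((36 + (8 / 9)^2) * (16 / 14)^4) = 122060800 / 1750329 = 69.74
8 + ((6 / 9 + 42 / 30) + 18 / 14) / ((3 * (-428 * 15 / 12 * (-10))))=8.00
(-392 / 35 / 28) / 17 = -2 / 85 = -0.02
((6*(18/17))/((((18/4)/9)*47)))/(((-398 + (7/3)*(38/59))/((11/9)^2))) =-118/115855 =-0.00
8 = 8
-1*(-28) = 28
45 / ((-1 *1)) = -45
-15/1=-15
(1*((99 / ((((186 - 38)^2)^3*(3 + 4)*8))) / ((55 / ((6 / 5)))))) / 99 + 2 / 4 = 40460479179366403 / 80920958358732800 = 0.50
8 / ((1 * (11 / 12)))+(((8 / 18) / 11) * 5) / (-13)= 8.71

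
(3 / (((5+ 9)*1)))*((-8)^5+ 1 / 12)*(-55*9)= 194641425 / 56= 3475739.73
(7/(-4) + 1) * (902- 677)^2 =-151875/4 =-37968.75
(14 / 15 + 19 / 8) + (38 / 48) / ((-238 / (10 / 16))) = 3.31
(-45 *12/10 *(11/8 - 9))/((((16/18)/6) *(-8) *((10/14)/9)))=-2801547/640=-4377.42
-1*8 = -8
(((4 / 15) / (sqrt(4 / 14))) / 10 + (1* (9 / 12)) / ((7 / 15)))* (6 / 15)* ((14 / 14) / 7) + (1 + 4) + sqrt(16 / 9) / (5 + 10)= 2* sqrt(14) / 2625 + 22847 / 4410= 5.18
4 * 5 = 20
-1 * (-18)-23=-5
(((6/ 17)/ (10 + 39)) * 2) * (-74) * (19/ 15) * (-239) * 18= 24194448/ 4165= 5808.99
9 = 9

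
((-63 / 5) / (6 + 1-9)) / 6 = 21 / 20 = 1.05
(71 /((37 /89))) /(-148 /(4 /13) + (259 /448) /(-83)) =-0.36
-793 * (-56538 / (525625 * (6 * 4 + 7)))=44834634 / 16294375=2.75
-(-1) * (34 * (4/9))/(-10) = -1.51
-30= -30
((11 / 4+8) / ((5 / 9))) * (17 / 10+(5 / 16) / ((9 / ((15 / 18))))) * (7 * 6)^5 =437226155289 / 100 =4372261552.89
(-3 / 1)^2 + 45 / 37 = 378 / 37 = 10.22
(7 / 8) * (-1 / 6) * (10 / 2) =-35 / 48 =-0.73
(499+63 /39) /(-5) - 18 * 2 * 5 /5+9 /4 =-34807 /260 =-133.87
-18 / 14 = -1.29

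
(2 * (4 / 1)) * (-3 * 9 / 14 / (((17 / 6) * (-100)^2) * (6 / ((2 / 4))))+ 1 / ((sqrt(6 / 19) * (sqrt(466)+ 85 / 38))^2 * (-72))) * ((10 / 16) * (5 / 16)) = -839199489174127 / 5206937491144166400+ 276932125 * sqrt(466) / 191431525409712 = -0.00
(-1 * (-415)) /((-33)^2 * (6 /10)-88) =2075 /2827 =0.73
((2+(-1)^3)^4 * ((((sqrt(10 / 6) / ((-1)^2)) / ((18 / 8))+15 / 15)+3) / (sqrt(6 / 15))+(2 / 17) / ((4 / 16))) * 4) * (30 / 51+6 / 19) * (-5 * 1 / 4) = 2920 * sqrt(10) * (-27-sqrt(15)) / 8721-11680 / 5491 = -34.82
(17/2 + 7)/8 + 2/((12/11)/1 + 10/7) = 4239/1552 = 2.73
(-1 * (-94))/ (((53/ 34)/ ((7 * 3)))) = 67116/ 53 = 1266.34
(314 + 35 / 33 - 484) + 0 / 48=-5575 / 33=-168.94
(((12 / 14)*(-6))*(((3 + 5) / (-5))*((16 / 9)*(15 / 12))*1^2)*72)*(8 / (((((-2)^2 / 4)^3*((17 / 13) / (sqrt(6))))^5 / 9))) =8869399658496*sqrt(6) / 9938999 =2185884.46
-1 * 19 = -19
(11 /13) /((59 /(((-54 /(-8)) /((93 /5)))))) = 495 /95108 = 0.01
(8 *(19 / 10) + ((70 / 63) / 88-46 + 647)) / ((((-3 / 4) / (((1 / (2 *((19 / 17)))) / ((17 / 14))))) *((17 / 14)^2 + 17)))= -1673978572 / 102166515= -16.38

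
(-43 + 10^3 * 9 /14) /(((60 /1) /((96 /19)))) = 50.51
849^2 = 720801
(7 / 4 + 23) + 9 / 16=405 / 16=25.31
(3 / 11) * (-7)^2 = 147 / 11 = 13.36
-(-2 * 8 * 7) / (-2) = -56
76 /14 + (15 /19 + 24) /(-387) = 92039 /17157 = 5.36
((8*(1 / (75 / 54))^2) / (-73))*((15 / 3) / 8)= -324 / 9125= -0.04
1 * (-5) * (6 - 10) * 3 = 60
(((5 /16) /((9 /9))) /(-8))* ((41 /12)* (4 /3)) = -205 /1152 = -0.18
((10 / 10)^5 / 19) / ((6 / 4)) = 0.04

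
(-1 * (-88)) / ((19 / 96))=8448 / 19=444.63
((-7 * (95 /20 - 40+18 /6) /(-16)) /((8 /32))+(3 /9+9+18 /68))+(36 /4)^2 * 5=358.16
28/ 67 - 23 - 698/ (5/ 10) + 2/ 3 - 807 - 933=-634741/ 201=-3157.92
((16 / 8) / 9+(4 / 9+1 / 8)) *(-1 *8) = -6.33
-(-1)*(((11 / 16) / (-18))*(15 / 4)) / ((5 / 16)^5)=-90112 / 1875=-48.06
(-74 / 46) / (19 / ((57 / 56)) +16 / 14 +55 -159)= 777 / 40664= 0.02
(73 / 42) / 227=73 / 9534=0.01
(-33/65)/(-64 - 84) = 33/9620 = 0.00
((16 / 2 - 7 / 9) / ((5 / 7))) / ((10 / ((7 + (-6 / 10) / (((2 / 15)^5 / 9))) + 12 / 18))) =-1119403649 / 8640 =-129560.61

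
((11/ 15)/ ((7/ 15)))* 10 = 110/ 7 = 15.71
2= 2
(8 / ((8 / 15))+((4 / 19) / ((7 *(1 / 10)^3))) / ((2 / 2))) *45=269775 / 133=2028.38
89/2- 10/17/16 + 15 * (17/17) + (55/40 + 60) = 8217/68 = 120.84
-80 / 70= -8 / 7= -1.14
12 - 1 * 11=1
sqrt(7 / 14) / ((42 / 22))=11 * sqrt(2) / 42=0.37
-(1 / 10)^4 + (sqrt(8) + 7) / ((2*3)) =sqrt(2) / 3 + 34997 / 30000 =1.64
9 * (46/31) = 13.35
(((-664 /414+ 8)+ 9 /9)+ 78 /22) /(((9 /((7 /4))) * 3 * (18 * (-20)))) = -87199 /44264880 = -0.00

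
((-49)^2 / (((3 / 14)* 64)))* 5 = 84035 / 96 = 875.36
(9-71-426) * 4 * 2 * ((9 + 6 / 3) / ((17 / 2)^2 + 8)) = -171776 / 321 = -535.13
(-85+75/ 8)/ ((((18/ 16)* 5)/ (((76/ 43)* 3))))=-9196/ 129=-71.29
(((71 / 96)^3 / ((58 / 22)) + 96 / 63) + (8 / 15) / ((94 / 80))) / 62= 17989658405 / 523358502912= 0.03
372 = 372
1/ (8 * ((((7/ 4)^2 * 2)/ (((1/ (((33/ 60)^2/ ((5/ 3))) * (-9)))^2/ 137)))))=4000000/ 71649789057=0.00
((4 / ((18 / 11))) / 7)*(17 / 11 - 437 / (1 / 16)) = -21970 / 9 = -2441.11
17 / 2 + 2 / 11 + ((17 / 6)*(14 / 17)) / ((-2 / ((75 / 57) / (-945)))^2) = 2111141993 / 243168156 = 8.68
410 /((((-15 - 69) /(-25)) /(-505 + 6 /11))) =-28438625 /462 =-61555.47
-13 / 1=-13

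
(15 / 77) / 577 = 15 / 44429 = 0.00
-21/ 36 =-7/ 12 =-0.58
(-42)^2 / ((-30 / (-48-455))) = 147882 / 5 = 29576.40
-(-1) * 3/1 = 3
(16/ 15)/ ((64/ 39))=13/ 20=0.65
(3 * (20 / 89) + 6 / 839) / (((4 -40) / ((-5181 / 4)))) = 14643233 / 597368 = 24.51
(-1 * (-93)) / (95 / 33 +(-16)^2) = 3069 / 8543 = 0.36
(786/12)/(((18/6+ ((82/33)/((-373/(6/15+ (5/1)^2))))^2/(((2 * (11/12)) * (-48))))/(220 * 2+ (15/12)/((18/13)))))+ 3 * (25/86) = 827923383678988175/85988589795544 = 9628.29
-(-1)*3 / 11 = 3 / 11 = 0.27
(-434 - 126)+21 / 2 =-1099 / 2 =-549.50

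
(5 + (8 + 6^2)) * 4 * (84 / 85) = 193.69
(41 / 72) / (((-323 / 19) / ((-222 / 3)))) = 1517 / 612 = 2.48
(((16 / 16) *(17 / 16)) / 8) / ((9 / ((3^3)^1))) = 51 / 128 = 0.40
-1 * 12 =-12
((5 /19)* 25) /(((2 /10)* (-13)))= -625 /247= -2.53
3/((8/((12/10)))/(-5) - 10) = -9/34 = -0.26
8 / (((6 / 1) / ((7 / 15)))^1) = 28 / 45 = 0.62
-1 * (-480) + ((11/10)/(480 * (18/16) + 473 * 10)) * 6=12648033/26350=480.00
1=1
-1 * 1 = -1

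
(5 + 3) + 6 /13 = 110 /13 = 8.46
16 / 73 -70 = -5094 / 73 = -69.78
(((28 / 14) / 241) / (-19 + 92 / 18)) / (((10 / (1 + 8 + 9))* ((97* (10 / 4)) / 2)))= -648 / 73053125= -0.00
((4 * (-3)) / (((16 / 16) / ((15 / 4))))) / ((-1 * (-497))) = -45 / 497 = -0.09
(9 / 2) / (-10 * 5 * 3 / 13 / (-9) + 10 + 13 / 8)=1404 / 4027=0.35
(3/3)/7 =1/7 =0.14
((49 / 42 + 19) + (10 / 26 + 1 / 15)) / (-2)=-10.31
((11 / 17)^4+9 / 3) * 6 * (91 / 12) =12066782 / 83521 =144.48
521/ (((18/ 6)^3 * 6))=521/ 162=3.22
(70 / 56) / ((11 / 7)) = 35 / 44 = 0.80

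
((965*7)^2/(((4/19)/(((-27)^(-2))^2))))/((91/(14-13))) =123852925/27634932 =4.48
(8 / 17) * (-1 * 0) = 0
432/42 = 72/7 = 10.29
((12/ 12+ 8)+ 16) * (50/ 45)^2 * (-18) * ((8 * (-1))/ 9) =40000/ 81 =493.83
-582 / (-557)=582 / 557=1.04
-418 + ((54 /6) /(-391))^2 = -63904177 /152881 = -418.00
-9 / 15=-3 / 5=-0.60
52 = 52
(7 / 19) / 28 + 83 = 6309 / 76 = 83.01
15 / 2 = 7.50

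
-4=-4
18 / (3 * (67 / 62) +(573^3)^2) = 372 / 731472775023609373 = 0.00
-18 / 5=-3.60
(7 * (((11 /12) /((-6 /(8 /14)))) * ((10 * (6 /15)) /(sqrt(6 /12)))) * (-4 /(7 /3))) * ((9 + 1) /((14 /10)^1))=4400 * sqrt(2) /147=42.33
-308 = -308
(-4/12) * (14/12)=-7/18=-0.39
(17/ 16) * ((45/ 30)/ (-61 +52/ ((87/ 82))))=-4437/ 33376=-0.13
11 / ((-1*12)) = -11 / 12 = -0.92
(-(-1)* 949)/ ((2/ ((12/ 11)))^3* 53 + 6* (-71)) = -204984/ 21473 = -9.55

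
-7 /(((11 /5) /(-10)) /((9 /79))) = 3.62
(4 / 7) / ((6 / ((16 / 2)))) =0.76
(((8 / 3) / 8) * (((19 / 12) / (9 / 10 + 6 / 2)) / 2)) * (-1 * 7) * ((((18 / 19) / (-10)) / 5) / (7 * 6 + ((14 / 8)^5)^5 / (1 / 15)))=281474976710656 / 560376419091047767993005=0.00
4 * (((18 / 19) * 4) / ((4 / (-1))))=-72 / 19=-3.79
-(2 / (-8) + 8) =-31 / 4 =-7.75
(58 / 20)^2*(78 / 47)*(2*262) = 8593338 / 1175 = 7313.48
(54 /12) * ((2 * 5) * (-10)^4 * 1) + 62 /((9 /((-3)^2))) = 450062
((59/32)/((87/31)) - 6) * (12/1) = -64.12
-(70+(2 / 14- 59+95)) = -743 / 7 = -106.14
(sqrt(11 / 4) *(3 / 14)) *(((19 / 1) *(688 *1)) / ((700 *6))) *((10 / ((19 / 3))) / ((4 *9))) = 43 *sqrt(11) / 2940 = 0.05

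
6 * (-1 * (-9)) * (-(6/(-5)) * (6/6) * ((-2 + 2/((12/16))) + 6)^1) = 432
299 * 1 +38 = 337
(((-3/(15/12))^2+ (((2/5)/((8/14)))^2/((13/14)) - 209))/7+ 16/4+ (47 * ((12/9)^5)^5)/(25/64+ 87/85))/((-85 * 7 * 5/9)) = -187009810838636129033509/1400505819232279646250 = -133.53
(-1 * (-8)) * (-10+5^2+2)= 136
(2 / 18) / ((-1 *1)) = -1 / 9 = -0.11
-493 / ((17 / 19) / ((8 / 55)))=-4408 / 55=-80.15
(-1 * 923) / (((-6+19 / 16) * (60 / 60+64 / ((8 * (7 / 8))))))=208 / 11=18.91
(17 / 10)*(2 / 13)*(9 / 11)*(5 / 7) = 0.15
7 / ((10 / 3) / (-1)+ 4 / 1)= 21 / 2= 10.50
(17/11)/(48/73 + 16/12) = 3723/4796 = 0.78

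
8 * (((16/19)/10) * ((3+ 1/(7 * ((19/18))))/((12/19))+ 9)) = 6256/665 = 9.41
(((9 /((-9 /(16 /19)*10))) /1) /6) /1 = -4 /285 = -0.01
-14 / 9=-1.56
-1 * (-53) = 53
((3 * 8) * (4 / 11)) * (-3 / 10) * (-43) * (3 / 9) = 2064 / 55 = 37.53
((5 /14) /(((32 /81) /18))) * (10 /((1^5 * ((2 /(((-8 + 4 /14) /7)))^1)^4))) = 9685512225 /645657712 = 15.00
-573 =-573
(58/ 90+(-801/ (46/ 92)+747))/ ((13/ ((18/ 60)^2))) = -19223/ 3250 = -5.91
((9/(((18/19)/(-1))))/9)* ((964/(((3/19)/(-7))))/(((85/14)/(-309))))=-1756376188/765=-2295916.59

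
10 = 10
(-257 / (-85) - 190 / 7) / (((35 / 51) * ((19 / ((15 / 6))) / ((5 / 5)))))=-43053 / 9310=-4.62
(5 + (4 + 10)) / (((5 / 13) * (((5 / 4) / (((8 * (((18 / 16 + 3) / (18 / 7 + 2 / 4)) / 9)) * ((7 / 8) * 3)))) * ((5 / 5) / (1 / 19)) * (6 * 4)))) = 7007 / 25800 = 0.27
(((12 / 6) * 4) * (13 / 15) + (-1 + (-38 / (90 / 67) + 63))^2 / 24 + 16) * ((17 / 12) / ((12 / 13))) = 754902629 / 6998400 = 107.87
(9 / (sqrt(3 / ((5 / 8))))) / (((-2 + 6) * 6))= sqrt(30) / 32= 0.17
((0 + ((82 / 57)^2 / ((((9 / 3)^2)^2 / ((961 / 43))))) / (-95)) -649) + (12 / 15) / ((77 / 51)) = -53679877730081 / 82778493105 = -648.48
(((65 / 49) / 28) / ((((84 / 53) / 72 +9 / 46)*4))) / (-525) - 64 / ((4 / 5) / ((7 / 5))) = -112.00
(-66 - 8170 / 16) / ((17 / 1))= -33.92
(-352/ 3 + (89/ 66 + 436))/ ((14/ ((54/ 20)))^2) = 5132403/ 431200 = 11.90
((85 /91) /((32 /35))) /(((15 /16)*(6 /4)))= 85 /117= 0.73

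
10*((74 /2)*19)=7030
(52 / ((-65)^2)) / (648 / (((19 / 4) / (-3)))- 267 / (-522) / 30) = -79344 / 2638286885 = -0.00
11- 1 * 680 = -669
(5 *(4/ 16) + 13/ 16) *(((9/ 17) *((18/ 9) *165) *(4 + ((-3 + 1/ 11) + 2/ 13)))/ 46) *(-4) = -396495/ 10166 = -39.00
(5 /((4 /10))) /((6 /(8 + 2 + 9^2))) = 2275 /12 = 189.58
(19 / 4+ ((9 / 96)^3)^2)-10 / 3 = 4563404939 / 3221225472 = 1.42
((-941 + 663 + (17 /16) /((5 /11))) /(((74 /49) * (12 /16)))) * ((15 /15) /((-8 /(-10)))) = -360199 /1184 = -304.22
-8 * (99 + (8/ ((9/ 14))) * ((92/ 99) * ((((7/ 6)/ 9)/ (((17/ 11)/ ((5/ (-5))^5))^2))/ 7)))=-501031432/ 632043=-792.72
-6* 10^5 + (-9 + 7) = -600002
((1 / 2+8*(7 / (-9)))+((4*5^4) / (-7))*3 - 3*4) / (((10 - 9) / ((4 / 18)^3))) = -548932 / 45927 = -11.95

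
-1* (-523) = 523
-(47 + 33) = -80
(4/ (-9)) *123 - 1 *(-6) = -48.67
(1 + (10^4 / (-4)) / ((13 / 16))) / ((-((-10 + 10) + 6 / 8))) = 53316 / 13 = 4101.23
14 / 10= 7 / 5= 1.40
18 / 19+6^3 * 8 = 32850 / 19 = 1728.95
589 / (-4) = -589 / 4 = -147.25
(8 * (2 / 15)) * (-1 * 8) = -128 / 15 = -8.53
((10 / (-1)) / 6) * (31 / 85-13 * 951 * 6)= 6305099 / 51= 123629.39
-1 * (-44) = 44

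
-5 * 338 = -1690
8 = 8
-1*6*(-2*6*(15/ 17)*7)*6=45360/ 17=2668.24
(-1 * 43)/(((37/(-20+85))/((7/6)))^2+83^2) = -8902075/1426244509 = -0.01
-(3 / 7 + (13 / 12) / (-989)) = -35513 / 83076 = -0.43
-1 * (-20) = 20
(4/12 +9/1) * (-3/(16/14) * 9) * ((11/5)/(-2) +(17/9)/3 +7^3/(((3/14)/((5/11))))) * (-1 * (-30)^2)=1587234705/11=144294064.09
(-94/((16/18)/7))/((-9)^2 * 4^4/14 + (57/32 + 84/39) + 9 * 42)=-2155608/5425283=-0.40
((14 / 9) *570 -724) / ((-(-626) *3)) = 244 / 2817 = 0.09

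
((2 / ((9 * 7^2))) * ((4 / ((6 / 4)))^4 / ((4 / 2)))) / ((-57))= -4096 / 2036097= -0.00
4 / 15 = 0.27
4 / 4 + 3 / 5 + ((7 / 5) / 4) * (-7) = -17 / 20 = -0.85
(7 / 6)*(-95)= -665 / 6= -110.83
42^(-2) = 0.00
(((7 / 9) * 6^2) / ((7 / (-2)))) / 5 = -1.60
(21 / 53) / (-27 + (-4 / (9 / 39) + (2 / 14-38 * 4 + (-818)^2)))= 441 / 744516652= 0.00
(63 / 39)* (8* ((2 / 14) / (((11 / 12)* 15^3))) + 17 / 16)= 1473137 / 858000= 1.72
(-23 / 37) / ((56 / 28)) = -23 / 74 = -0.31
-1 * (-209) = 209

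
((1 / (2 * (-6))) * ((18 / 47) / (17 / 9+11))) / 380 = -0.00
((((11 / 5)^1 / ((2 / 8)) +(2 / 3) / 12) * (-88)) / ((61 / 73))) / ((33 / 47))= -10938028 / 8235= -1328.24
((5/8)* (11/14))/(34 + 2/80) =275/19054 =0.01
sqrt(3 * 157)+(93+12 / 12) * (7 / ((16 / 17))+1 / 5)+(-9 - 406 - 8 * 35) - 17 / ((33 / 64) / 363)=-477803 / 40+sqrt(471)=-11923.37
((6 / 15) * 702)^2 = 1971216 / 25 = 78848.64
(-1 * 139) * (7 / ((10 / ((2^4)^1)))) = -1556.80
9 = 9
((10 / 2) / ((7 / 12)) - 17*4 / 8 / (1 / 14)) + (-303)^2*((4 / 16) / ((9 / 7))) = 496757 / 28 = 17741.32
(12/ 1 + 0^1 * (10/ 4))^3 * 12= 20736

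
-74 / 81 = -0.91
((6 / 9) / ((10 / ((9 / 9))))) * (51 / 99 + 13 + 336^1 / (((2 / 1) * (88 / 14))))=1328 / 495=2.68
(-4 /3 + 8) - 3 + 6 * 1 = 29 /3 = 9.67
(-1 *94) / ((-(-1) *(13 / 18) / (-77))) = 130284 / 13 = 10021.85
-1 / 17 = -0.06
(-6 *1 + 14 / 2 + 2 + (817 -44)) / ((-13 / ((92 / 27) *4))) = -285568 / 351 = -813.58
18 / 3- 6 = 0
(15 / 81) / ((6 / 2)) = 0.06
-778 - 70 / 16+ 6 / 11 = -781.83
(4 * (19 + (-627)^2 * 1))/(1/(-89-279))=-578713856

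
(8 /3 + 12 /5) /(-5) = -76 /75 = -1.01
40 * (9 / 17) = 360 / 17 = 21.18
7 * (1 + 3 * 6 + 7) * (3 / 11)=49.64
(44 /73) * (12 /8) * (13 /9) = 286 /219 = 1.31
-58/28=-29/14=-2.07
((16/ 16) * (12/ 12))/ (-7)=-0.14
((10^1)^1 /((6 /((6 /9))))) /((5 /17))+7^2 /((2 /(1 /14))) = 199 /36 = 5.53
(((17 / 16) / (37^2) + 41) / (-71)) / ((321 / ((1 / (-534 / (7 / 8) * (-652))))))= -6286567 / 1390482897878016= -0.00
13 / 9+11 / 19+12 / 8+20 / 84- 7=-7753 / 2394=-3.24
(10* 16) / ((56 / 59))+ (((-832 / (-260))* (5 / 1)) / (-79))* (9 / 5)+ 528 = 1925012 / 2765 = 696.21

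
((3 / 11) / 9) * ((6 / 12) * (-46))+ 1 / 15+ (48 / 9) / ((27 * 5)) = -2632 / 4455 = -0.59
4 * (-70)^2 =19600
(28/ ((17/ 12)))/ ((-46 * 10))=-84/ 1955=-0.04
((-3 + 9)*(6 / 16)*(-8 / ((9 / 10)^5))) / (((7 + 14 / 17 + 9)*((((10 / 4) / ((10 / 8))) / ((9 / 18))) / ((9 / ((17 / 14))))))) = -350000 / 104247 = -3.36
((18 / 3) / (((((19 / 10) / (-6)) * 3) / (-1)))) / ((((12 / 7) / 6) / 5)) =2100 / 19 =110.53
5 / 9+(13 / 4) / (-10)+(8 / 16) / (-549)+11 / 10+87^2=55414813 / 7320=7570.33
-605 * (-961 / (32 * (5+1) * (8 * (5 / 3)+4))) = 581405 / 3328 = 174.70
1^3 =1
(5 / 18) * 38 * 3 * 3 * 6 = 570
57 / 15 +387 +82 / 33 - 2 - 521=-21403 / 165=-129.72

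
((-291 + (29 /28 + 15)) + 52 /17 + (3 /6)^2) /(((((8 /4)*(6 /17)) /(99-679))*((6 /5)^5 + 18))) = 14648171875 /1344546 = 10894.51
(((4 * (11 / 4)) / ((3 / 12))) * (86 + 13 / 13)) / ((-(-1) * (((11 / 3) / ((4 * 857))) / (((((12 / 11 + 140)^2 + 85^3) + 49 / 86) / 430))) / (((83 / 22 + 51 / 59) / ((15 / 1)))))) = 5921743056603534966 / 3630003025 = 1631332815.93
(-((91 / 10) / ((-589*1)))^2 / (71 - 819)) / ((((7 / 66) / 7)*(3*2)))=8281 / 2359062800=0.00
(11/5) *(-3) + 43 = 182/5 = 36.40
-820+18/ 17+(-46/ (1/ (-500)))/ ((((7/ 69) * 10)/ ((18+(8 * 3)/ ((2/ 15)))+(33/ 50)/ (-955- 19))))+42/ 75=6502484686217/ 1448825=4488109.11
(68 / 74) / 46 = 17 / 851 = 0.02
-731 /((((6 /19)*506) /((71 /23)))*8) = -986119 /558624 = -1.77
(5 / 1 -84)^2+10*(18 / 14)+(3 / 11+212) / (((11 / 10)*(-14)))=5285342 / 847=6240.07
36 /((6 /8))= 48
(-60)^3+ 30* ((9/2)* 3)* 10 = -211950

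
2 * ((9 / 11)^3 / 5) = 1458 / 6655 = 0.22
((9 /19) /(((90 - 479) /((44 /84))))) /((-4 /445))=14685 /206948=0.07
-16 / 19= -0.84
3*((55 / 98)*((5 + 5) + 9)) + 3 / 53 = 166449 / 5194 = 32.05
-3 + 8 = 5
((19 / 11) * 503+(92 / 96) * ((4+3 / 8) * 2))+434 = 1384631 / 1056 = 1311.20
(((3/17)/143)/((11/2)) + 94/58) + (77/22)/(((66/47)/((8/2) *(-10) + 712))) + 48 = 1337354049/775489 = 1724.53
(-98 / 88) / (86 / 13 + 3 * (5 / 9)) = -1911 / 14212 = -0.13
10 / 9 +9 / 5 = 131 / 45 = 2.91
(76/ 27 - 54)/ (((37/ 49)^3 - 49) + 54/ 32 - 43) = 2601454688/ 4568193639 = 0.57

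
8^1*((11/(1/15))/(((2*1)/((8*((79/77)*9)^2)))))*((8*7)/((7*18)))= 200082.52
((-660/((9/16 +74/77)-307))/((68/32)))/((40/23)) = 1246784/2132633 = 0.58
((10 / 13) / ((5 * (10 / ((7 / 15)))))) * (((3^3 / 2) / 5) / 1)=63 / 3250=0.02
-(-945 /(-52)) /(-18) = 105 /104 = 1.01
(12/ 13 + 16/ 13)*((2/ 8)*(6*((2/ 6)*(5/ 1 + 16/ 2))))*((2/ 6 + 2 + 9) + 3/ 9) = 490/ 3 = 163.33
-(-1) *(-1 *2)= -2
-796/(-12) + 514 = 1741/3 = 580.33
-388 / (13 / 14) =-5432 / 13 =-417.85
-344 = -344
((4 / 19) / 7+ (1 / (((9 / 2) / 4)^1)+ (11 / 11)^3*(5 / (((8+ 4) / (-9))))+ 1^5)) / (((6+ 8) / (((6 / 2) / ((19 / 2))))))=-8767 / 212268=-0.04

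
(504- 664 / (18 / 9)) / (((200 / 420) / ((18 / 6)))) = 5418 / 5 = 1083.60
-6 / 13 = -0.46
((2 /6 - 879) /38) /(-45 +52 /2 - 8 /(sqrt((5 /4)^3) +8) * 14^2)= 16532992 * sqrt(5) /2157934215 +77170218 /719311405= 0.12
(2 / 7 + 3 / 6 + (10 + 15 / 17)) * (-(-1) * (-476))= -5554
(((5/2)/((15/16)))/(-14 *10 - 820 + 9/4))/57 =-0.00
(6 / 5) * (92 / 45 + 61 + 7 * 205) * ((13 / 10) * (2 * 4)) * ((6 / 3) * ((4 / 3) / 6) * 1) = 8309.15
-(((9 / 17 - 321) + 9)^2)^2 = -786074770850625 / 83521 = -9411702097.08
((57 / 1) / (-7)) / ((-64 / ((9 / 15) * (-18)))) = -1.37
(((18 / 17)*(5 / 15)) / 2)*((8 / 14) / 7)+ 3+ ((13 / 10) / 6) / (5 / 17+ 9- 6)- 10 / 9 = 1.97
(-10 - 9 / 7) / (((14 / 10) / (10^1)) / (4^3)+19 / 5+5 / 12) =-758400 / 283507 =-2.68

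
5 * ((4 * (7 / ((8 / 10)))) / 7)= 25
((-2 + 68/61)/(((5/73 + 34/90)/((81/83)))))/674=-7184295/2501334646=-0.00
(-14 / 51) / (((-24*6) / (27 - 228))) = -469 / 1224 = -0.38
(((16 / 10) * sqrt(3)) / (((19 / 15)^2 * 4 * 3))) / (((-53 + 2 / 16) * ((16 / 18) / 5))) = -150 * sqrt(3) / 16967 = -0.02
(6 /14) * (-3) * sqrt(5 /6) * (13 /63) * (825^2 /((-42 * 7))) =983125 * sqrt(30) /9604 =560.68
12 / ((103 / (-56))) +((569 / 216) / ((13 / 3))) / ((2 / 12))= -46225 / 16068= -2.88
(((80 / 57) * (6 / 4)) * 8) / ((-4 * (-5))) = 16 / 19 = 0.84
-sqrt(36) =-6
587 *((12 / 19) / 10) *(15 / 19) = 10566 / 361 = 29.27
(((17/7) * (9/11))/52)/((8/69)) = 10557/32032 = 0.33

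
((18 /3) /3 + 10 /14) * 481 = 9139 /7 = 1305.57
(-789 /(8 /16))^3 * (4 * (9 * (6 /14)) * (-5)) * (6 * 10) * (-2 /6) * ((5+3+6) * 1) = -84874015123200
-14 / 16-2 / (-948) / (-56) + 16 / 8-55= -53.88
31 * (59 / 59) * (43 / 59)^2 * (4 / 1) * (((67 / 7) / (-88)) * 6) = -11521119 / 268037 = -42.98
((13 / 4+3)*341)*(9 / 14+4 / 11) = 120125 / 56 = 2145.09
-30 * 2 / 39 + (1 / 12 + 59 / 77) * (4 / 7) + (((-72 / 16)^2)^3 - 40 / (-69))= 85642681401 / 10314304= 8303.29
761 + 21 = 782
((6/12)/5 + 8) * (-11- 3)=-567/5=-113.40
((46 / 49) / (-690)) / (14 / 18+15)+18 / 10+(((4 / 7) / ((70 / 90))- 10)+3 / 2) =-14824 / 2485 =-5.97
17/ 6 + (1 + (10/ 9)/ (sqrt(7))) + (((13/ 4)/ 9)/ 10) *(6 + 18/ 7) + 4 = 10 *sqrt(7)/ 63 + 57/ 7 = 8.56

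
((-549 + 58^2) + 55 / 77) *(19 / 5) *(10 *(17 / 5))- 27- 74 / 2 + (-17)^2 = 2548107 / 7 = 364015.29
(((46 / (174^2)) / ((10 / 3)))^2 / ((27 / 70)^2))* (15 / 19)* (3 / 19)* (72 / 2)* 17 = 2203285 / 20681603721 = 0.00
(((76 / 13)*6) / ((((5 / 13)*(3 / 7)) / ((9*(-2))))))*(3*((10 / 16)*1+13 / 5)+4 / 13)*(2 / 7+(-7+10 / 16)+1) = 50596677 / 260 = 194602.60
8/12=2/3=0.67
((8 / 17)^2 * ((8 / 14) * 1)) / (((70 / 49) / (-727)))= -93056 / 1445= -64.40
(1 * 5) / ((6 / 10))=25 / 3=8.33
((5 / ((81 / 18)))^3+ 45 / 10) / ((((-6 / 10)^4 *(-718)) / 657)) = -390595625 / 9421596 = -41.46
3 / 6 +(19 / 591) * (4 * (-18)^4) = 5318981 / 394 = 13499.95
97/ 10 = 9.70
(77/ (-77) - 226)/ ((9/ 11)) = -2497/ 9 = -277.44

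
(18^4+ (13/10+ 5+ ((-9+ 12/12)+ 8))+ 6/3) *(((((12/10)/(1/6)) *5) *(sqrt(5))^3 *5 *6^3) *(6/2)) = 61226843760 *sqrt(5) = 136907384695.12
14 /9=1.56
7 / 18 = 0.39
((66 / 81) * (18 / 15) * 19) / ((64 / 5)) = 209 / 144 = 1.45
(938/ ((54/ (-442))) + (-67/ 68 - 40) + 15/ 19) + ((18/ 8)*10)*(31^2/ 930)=-134210077/ 17442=-7694.65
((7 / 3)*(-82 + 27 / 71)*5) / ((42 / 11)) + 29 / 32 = -5081069 / 20448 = -248.49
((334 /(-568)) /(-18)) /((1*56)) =167 /286272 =0.00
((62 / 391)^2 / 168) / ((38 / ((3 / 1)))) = 961 / 81332692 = 0.00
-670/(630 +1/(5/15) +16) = -670/649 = -1.03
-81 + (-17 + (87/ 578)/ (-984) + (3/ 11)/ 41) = -204357999/ 2085424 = -97.99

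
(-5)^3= -125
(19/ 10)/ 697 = 19/ 6970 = 0.00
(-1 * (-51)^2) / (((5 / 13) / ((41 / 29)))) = -1386333 / 145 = -9560.92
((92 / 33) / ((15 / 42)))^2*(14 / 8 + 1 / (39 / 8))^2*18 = 771616328 / 184041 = 4192.63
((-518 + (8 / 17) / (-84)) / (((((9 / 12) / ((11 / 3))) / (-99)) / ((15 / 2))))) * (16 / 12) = 895051520 / 357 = 2507147.11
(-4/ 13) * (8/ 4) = -8/ 13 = -0.62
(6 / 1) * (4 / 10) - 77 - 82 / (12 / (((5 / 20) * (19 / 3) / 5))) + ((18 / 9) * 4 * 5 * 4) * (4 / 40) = -4375 / 72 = -60.76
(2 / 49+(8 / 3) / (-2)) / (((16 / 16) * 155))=-38 / 4557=-0.01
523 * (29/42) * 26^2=5126446/21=244116.48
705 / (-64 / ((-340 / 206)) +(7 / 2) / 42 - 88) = -719100 / 50123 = -14.35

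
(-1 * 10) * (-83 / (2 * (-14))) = -415 / 14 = -29.64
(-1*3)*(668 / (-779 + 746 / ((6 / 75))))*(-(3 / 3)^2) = 1002 / 4273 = 0.23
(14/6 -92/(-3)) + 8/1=41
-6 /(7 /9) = -54 /7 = -7.71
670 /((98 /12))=4020 /49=82.04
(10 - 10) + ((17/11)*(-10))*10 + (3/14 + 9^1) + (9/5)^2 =-547051/3850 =-142.09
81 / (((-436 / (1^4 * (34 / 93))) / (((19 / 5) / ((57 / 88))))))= -6732 / 16895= -0.40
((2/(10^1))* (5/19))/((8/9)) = 9/152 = 0.06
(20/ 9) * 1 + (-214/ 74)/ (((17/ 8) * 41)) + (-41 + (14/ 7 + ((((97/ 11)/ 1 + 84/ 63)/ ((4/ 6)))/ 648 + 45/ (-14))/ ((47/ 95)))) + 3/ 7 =-5180778643949/ 120956186736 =-42.83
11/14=0.79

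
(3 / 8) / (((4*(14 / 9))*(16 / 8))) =27 / 896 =0.03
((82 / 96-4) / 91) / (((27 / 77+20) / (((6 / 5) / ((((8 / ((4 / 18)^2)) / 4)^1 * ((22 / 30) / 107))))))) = -16157 / 2200068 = -0.01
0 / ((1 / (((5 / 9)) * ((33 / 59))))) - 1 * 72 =-72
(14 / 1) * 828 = 11592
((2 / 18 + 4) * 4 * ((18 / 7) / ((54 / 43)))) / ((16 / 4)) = 8.42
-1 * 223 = -223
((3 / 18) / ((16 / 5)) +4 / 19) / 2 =479 / 3648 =0.13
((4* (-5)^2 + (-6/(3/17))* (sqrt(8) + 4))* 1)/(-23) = 36/23 + 68* sqrt(2)/23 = 5.75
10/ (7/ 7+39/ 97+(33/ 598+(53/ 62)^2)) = 222975064/ 48786833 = 4.57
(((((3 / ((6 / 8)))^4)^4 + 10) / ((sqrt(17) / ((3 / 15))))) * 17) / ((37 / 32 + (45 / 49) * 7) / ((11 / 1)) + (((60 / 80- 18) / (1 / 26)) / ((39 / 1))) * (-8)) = 10582799441984 * sqrt(17) / 1141935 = 38210581.09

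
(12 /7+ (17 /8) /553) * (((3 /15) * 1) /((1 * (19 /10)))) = 7601 /42028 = 0.18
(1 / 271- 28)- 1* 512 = -146339 / 271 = -540.00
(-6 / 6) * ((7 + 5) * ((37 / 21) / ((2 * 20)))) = -37 / 70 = -0.53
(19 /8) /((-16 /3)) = -57 /128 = -0.45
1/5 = 0.20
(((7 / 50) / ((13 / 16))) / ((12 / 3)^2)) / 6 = 7 / 3900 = 0.00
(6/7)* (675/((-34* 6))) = -2.84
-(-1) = 1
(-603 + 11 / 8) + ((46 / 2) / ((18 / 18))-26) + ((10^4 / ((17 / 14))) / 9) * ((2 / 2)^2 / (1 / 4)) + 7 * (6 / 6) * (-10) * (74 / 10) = 3105907 / 1224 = 2537.51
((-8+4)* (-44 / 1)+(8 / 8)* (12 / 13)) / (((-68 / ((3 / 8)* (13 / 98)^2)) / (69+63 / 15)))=-820755 / 653072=-1.26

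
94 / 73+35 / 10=699 / 146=4.79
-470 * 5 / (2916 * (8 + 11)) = -1175 / 27702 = -0.04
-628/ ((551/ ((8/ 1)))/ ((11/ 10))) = -27632/ 2755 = -10.03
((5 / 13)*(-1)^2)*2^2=20 / 13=1.54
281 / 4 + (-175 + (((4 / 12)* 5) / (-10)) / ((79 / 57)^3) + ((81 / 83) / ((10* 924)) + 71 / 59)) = -770477614805783 / 7436388907640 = -103.61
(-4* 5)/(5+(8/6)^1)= -3.16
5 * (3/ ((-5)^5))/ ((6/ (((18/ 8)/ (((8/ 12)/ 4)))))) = -27/ 2500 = -0.01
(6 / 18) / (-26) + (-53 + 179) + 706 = 831.99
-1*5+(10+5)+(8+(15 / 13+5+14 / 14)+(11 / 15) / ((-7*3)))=102862 / 4095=25.12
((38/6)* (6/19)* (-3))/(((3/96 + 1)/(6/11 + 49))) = -34880/121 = -288.26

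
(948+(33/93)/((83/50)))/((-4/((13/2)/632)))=-2.44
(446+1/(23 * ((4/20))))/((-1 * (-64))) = 10263/1472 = 6.97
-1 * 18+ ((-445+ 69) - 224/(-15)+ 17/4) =-22489/60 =-374.82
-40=-40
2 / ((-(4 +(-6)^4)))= -1 / 650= -0.00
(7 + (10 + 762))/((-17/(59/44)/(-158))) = 3630919/374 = 9708.34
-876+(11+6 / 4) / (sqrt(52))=-876+25 * sqrt(13) / 52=-874.27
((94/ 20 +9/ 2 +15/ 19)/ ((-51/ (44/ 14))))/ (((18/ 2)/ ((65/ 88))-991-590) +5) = 135707/ 344739192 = 0.00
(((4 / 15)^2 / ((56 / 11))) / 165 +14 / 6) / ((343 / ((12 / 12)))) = 0.01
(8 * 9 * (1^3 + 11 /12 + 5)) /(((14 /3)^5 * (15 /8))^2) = 0.00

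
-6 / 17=-0.35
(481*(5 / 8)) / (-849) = -2405 / 6792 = -0.35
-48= -48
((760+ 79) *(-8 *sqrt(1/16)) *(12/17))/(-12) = 1678/17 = 98.71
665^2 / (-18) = -442225 / 18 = -24568.06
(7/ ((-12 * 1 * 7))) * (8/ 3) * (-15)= 10/ 3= 3.33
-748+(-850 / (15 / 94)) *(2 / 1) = -34204 / 3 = -11401.33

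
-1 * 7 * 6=-42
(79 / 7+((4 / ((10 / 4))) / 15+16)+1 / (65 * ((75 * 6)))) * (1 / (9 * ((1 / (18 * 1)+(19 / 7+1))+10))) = 5608597 / 25374375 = 0.22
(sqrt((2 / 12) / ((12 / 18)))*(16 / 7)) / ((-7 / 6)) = -48 / 49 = -0.98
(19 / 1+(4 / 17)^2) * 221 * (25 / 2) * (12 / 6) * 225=402699375 / 17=23688198.53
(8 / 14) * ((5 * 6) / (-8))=-2.14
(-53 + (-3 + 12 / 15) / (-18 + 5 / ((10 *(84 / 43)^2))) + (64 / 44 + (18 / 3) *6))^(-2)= 0.00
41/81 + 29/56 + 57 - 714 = -2975507/4536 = -655.98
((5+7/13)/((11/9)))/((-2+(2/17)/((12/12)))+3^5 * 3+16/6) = 33048/5322317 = 0.01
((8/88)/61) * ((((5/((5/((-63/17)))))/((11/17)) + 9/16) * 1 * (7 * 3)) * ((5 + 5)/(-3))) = 0.54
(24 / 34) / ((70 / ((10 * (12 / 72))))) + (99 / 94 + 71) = 806175 / 11186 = 72.07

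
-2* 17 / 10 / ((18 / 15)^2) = -85 / 36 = -2.36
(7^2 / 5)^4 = 5764801 / 625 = 9223.68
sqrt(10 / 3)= sqrt(30) / 3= 1.83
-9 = -9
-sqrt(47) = -6.86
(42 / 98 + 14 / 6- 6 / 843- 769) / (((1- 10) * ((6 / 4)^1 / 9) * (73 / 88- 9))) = -795803888 / 12728457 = -62.52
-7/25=-0.28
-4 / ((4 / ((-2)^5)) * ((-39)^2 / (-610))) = -19520 / 1521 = -12.83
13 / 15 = 0.87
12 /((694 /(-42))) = -252 /347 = -0.73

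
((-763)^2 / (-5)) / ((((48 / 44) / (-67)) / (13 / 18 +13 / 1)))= 105977462591 / 1080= 98127280.18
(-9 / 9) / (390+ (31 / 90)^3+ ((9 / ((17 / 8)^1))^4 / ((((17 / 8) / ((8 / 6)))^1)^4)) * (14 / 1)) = -5085327174489000 / 5534074746901690831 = -0.00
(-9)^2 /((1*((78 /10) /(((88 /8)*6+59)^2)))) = 2109375 /13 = 162259.62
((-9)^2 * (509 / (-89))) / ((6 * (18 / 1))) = -1527 / 356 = -4.29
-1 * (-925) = 925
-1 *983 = -983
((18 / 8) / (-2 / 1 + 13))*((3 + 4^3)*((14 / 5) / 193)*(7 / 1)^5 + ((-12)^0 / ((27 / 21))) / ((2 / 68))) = 35528591 / 10615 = 3347.02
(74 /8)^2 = 1369 /16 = 85.56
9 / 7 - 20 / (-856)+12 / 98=15011 / 10486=1.43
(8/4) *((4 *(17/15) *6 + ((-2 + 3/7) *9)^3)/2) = -4804847/1715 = -2801.66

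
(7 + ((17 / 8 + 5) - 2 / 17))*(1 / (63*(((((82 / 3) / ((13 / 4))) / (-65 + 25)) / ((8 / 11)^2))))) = -330200 / 590359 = -0.56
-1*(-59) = 59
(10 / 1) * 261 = 2610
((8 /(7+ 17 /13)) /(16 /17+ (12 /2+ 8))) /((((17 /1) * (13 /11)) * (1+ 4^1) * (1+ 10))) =1 /17145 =0.00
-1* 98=-98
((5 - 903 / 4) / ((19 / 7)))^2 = 38204761 / 5776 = 6614.40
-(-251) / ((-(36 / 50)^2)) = -156875 / 324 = -484.18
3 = 3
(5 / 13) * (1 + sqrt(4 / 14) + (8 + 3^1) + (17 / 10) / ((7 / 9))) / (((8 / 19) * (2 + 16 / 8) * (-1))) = -18867 / 5824 -95 * sqrt(14) / 2912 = -3.36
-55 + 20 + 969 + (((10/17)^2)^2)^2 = 6515457449894/6975757441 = 934.01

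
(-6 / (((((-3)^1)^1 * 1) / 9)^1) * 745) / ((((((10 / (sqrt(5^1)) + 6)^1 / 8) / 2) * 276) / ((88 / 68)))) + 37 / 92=590669 / 1564-49170 * sqrt(5) / 391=96.47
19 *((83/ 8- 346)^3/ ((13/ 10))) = -1838893066875/ 3328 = -552552003.27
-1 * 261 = -261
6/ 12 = 1/ 2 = 0.50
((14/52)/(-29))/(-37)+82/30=2.73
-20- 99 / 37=-839 / 37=-22.68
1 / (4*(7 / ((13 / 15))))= 13 / 420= 0.03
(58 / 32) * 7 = 12.69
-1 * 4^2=-16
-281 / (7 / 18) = -5058 / 7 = -722.57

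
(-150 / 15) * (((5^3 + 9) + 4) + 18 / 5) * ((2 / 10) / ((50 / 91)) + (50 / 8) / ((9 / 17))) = -6462034 / 375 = -17232.09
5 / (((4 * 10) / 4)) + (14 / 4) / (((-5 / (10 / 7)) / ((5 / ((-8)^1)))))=9 / 8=1.12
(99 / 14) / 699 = 33 / 3262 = 0.01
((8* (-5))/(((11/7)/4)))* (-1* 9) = 10080/11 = 916.36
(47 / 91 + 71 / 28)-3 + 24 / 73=10123 / 26572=0.38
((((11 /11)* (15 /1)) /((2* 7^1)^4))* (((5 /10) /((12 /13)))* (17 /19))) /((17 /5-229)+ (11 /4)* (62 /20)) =-5525 /6337756432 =-0.00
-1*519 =-519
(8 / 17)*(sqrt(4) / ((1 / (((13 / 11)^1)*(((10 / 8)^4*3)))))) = 24375 / 2992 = 8.15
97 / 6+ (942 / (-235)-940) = -1308257 / 1410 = -927.84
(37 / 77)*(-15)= -555 / 77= -7.21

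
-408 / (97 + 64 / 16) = -408 / 101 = -4.04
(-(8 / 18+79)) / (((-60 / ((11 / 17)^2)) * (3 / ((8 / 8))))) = 17303 / 93636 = 0.18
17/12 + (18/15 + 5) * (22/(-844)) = 15889/12660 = 1.26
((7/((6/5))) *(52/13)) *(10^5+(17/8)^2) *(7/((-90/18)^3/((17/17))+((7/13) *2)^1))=-20384920465/154656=-131808.14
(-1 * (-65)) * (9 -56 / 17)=6305 / 17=370.88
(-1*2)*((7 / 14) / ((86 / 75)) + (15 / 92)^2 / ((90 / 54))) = -164505 / 181976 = -0.90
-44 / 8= -11 / 2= -5.50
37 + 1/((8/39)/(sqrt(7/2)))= 46.12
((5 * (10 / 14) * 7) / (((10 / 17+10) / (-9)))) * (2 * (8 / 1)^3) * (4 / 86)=-43520 / 43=-1012.09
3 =3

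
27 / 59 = 0.46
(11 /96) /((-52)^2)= 11 /259584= 0.00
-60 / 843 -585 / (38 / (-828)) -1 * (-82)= 68492808 / 5339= 12828.77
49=49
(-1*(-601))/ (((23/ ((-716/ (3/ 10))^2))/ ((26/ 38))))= 400538132800/ 3933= 101840359.22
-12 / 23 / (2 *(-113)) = 6 / 2599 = 0.00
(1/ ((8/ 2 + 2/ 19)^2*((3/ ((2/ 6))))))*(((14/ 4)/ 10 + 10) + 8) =0.12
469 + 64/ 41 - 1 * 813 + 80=-10760/ 41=-262.44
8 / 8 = 1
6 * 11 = 66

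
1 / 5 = 0.20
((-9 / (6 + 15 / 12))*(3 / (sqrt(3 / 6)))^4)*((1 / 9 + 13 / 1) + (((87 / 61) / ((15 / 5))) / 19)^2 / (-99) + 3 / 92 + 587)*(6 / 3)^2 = -9515906290989072 / 9855652697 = -965527.76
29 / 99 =0.29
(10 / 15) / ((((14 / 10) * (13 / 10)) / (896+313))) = 3100 / 7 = 442.86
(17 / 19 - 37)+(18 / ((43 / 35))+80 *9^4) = 428809432 / 817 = 524858.55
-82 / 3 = -27.33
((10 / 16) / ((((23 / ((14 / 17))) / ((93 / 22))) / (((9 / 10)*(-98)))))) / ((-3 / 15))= 1435455 / 34408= 41.72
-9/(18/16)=-8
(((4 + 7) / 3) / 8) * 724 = 1991 / 6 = 331.83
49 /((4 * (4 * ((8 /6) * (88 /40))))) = 735 /704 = 1.04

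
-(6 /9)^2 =-4 /9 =-0.44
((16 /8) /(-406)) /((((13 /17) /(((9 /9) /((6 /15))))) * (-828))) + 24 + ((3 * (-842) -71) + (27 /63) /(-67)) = -753382257185 /292802328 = -2573.01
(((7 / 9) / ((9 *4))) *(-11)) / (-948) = 77 / 307152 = 0.00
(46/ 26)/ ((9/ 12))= 92/ 39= 2.36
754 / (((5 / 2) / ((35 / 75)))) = 10556 / 75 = 140.75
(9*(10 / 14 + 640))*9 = 363285 / 7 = 51897.86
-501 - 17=-518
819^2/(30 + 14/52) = 17439786/787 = 22159.83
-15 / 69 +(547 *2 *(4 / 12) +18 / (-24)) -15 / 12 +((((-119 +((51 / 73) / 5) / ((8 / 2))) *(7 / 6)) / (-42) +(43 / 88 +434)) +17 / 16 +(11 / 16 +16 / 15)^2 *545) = 527295538073 / 212762880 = 2478.32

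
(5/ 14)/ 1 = 5/ 14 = 0.36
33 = 33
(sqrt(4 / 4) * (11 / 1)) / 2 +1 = 13 / 2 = 6.50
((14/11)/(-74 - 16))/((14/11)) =-1/90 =-0.01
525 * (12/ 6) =1050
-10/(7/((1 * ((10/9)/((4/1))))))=-25/63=-0.40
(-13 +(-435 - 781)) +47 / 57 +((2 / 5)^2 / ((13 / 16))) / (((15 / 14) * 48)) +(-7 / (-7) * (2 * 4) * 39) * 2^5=2433025814 / 277875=8755.83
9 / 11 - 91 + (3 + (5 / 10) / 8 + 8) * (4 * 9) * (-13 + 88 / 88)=-4869.18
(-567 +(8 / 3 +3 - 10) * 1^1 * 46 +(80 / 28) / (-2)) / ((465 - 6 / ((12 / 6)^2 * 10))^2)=-6449200 / 1815118389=-0.00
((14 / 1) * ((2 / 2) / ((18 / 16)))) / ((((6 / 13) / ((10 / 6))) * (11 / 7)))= 25480 / 891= 28.60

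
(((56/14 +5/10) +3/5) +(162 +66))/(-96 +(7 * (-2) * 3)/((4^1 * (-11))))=-8547/3485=-2.45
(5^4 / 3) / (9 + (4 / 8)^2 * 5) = 2500 / 123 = 20.33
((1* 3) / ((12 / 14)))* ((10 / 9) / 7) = 5 / 9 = 0.56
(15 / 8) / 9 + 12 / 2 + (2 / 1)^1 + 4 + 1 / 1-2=269 / 24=11.21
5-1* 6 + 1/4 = -3/4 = -0.75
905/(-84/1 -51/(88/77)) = -7.04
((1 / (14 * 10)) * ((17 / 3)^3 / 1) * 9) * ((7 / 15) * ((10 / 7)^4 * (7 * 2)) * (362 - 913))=-541412600 / 3087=-175384.71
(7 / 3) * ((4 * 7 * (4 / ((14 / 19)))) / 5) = 70.93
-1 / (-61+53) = 1 / 8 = 0.12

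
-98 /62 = -49 /31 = -1.58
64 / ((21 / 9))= 192 / 7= 27.43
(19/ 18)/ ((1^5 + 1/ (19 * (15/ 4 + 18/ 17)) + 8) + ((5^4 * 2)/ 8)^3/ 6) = 2518336/ 1516867201365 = 0.00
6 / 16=3 / 8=0.38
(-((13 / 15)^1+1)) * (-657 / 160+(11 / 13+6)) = -39893 / 7800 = -5.11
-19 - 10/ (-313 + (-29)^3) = -234664/ 12351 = -19.00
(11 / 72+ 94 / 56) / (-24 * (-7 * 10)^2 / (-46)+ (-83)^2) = 0.00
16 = 16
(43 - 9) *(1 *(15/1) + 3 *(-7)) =-204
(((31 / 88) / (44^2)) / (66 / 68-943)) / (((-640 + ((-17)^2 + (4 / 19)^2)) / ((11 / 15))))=190247 / 471367308244800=0.00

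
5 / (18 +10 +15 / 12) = 20 / 117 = 0.17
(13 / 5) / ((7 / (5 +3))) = 104 / 35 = 2.97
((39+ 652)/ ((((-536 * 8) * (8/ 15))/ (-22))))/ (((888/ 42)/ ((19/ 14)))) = 2166285/ 5076992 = 0.43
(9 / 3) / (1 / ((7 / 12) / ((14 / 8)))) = 1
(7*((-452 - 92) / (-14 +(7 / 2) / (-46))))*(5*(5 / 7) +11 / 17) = 1141.23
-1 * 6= -6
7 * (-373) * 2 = -5222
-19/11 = -1.73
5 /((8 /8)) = 5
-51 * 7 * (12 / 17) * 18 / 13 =-4536 / 13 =-348.92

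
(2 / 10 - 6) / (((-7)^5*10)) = 29 / 840350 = 0.00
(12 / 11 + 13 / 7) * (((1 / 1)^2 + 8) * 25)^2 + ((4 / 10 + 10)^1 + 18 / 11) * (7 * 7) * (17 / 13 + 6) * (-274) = -1032711221 / 1001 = -1031679.54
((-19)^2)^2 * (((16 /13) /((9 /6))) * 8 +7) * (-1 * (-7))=482578663 /39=12373811.87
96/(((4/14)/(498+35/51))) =2848496/17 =167558.59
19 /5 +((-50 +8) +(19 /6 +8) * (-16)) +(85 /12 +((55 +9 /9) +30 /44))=-101047 /660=-153.10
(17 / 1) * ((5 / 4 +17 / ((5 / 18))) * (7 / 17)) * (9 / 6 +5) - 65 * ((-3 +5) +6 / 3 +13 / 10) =99879 / 40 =2496.98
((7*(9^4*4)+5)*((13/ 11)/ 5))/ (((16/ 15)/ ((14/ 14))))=7164807/ 176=40709.13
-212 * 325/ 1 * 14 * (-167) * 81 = 13048144200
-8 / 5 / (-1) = 8 / 5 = 1.60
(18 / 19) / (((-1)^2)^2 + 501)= 9 / 4769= 0.00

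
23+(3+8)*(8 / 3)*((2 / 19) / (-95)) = 124369 / 5415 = 22.97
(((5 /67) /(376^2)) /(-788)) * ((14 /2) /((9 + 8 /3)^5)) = -243 /11200795998560000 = -0.00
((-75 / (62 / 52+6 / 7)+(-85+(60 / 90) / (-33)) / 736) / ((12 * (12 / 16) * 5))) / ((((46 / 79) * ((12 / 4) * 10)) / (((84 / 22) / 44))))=-551746426973 / 136146835756800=-0.00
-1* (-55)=55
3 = 3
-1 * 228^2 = -51984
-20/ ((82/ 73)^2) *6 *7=-1119090/ 1681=-665.73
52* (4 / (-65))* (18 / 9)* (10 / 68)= -16 / 17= -0.94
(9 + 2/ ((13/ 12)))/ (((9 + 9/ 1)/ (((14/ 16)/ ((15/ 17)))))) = 5593/ 9360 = 0.60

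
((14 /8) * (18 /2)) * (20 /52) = 315 /52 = 6.06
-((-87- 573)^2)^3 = -82653950016000000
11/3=3.67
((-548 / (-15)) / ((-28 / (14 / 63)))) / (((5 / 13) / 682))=-2429284 / 4725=-514.13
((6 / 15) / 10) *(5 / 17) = 1 / 85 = 0.01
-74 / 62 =-37 / 31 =-1.19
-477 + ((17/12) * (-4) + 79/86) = -124291/258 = -481.75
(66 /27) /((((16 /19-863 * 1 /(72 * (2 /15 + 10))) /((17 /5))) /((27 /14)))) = -186048 /3955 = -47.04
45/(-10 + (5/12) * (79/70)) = -7560/1601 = -4.72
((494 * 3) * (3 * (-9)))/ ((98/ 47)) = -940329/ 49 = -19190.39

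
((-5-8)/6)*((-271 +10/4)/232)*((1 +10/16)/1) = 30251/7424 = 4.07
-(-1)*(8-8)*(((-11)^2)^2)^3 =0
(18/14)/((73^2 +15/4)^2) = 0.00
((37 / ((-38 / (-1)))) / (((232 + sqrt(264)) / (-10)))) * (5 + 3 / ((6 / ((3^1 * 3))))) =-1073 / 2678 + 37 * sqrt(66) / 10712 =-0.37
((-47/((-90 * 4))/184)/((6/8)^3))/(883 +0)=47/24675435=0.00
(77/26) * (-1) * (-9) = 693/26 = 26.65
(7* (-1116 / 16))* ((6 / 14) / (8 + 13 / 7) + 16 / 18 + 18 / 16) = -739319 / 736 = -1004.51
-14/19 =-0.74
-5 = -5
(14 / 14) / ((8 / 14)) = 7 / 4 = 1.75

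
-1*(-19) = 19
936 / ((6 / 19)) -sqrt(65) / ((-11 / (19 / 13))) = 19* sqrt(65) / 143+2964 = 2965.07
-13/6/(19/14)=-91/57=-1.60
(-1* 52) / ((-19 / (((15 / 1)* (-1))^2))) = 615.79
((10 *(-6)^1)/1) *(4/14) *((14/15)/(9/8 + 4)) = -128/41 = -3.12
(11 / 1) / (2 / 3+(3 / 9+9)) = 1.10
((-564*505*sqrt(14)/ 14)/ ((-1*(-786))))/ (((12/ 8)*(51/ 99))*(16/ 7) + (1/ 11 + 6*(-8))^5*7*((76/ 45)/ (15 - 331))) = -13589149199175*sqrt(14)/ 4957630259654668207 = -0.00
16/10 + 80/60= 44/15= 2.93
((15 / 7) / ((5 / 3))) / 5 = 9 / 35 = 0.26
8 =8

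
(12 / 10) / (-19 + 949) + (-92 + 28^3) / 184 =4235421 / 35650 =118.81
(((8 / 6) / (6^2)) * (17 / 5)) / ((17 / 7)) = 7 / 135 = 0.05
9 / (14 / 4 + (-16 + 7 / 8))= -24 / 31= -0.77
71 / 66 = 1.08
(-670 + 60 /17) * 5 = -56650 /17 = -3332.35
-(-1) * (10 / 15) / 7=2 / 21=0.10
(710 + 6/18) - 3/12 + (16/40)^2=213073/300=710.24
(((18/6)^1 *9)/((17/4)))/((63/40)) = 480/119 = 4.03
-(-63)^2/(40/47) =-186543/40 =-4663.58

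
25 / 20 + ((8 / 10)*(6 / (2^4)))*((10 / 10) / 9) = 1.28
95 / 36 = 2.64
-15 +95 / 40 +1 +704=692.38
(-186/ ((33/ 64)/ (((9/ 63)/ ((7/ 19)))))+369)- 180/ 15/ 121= 1357901/ 5929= 229.03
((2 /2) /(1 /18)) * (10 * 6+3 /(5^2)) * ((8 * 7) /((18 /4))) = 336672 /25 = 13466.88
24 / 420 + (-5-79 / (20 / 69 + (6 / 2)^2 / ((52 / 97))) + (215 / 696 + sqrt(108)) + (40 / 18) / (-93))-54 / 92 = -3260244229223 / 330300187560 + 6 * sqrt(3) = 0.52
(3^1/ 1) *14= 42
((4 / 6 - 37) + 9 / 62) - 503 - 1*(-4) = -99545 / 186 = -535.19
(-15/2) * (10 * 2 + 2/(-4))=-585/4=-146.25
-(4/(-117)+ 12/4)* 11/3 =-3817/351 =-10.87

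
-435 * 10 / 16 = -2175 / 8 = -271.88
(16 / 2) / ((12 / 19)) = 38 / 3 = 12.67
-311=-311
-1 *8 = -8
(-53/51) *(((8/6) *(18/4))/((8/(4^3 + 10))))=-1961/34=-57.68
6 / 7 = 0.86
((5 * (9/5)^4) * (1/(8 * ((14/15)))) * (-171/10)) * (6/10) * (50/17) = -10097379/47600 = -212.13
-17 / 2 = -8.50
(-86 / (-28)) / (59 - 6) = 43 / 742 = 0.06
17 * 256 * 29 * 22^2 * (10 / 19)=610846720 / 19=32149827.37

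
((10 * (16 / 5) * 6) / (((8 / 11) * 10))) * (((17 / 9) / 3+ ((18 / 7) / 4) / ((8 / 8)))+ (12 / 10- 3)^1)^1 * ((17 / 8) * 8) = -372878 / 1575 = -236.75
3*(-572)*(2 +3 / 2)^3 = -147147 / 2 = -73573.50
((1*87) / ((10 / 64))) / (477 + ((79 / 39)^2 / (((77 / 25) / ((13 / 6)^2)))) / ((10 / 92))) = 34727616 / 33339065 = 1.04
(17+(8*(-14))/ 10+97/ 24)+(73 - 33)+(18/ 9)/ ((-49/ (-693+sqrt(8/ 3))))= 65627/ 840 - 4*sqrt(6)/ 147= 78.06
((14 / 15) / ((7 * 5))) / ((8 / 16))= 4 / 75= 0.05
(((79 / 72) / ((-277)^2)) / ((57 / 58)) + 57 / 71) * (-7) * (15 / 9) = -314114269595 / 33536404404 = -9.37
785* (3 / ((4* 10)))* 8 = 471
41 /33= 1.24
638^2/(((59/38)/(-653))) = -10100389816/59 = -171193047.73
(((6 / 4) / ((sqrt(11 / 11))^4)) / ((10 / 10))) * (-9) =-27 / 2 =-13.50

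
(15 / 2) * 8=60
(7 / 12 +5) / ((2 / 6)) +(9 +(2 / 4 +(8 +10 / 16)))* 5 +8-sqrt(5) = 113.14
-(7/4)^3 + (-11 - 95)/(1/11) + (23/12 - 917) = -400597/192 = -2086.44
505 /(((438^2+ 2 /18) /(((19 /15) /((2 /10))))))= 28785 /1726597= 0.02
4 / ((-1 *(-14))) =2 / 7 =0.29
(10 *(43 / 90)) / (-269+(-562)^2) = 43 / 2840175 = 0.00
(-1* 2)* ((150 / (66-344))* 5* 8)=6000 / 139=43.17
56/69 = 0.81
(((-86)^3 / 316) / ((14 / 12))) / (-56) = 238521 / 7742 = 30.81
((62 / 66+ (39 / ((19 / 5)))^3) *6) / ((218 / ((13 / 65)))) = 244903504 / 41119705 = 5.96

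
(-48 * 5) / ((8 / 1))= -30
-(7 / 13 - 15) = 188 / 13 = 14.46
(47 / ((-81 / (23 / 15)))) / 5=-0.18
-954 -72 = -1026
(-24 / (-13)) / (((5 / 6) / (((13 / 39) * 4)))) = 192 / 65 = 2.95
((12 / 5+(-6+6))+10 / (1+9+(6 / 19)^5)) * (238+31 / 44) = 2211039790713 / 2724564260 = 811.52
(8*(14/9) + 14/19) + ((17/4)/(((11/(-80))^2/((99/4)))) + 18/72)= 41961857/7524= 5577.07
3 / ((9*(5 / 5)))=0.33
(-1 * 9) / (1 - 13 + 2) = 9 / 10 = 0.90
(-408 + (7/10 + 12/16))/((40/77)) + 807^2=520373113/800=650466.39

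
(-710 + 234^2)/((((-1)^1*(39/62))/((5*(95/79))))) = -1591654700/3081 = -516603.28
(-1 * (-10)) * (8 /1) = 80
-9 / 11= -0.82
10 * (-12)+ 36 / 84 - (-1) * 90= -207 / 7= -29.57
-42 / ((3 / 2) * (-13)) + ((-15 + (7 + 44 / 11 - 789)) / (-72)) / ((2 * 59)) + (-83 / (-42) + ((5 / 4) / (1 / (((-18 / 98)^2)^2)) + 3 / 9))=2902210741225 / 636710740848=4.56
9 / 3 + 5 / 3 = 14 / 3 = 4.67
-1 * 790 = -790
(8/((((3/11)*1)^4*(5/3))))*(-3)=-117128/45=-2602.84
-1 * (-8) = 8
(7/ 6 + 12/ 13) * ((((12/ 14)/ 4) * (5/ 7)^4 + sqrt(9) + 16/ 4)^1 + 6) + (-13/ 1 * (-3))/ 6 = 88575989/ 2621892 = 33.78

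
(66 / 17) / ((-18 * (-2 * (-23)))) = -11 / 2346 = -0.00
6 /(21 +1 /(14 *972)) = 81648 /285769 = 0.29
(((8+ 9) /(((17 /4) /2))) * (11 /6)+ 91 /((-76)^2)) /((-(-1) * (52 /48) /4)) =254417 /4693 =54.21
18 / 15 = 6 / 5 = 1.20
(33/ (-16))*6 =-99/ 8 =-12.38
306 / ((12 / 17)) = 867 / 2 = 433.50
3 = 3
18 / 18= 1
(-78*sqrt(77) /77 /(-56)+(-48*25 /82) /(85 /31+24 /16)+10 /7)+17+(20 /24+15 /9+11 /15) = 39*sqrt(77) /2156+41239867 /2264430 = 18.37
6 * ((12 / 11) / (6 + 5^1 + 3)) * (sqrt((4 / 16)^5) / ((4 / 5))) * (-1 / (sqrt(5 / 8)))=-9 * sqrt(10) / 1232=-0.02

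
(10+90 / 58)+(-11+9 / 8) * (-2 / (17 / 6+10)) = 58463 / 4466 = 13.09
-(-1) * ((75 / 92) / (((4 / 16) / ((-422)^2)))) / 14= 6678150 / 161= 41479.19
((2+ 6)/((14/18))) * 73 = 750.86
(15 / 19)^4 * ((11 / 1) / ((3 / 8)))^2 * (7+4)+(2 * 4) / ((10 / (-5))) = 478638716 / 130321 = 3672.77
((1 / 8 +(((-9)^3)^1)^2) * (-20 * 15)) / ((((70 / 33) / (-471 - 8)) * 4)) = 1008058783545 / 112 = 9000524853.08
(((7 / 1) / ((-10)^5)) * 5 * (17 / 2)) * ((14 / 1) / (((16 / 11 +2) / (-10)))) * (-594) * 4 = -2721411 / 9500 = -286.46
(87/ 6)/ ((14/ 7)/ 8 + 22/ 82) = 2378/ 85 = 27.98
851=851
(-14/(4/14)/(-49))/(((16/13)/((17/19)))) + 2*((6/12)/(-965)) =212961/293360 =0.73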